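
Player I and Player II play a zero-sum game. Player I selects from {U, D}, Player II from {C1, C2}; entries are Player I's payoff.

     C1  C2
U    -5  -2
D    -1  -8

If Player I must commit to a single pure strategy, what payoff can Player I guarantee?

-5

Row minima: U → -5, D → -8.
The best of these is -5.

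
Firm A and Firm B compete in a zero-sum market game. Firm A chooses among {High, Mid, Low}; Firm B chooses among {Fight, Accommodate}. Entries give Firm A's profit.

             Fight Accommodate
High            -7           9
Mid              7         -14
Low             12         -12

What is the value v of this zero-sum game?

3/5

Row minima: High → -7, Mid → -14, Low → -12; maximin = -7.
Column maxima: Fight → 12, Accommodate → 9; minimax = 9.
-7 ≠ 9, so there is no saddle point; optimal play is mixed.
Mid is strictly dominated by Low, so Firm A never plays it.
On the remaining 2×2 (High, Low vs Fight, Accommodate):
Let Firm A play High with probability p. Expected payoff against Fight: (-7)p + 12(1−p) = −19p + 12; against Accommodate: 9p + (-12)(1−p) = 21p − 12.
Setting these equal: −19p + 12 = 21p − 12 ⇒ −40p = -24 ⇒ p = 3/5, and the value is (-19)·(3/5) + 12 = 3/5.
For Firm B: with q = P(Fight), equating High's and Low's payoffs gives −16q + 9 = 24q − 12 ⇒ q = 21/40.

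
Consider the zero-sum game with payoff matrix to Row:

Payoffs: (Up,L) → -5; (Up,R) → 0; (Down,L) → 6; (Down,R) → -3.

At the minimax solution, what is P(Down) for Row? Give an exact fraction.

5/14

Row minima: Up → -5, Down → -3; maximin = -3.
Column maxima: L → 6, R → 0; minimax = 0.
-3 ≠ 0, so there is no saddle point; optimal play is mixed.
Let Row play Up with probability p. Expected payoff against L: (-5)p + 6(1−p) = −11p + 6; against R: 0p + (-3)(1−p) = 3p − 3.
Setting these equal: −11p + 6 = 3p − 3 ⇒ −14p = -9 ⇒ p = 9/14, and the value is (-11)·(9/14) + 6 = -15/14.
For Column: with q = P(L), equating Up's and Down's payoffs gives −5q = 9q − 3 ⇒ q = 3/14.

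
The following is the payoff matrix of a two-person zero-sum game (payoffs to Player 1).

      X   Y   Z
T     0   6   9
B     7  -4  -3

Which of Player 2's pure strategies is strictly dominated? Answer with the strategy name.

Z

Y holds Player 1's payoff strictly below Z in every row: 6 < 9, -4 < -3.
So Z is strictly dominated for Player 2.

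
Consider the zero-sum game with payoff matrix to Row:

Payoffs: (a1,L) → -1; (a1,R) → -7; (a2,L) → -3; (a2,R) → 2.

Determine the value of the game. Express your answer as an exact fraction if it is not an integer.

Row minima: a1 → -7, a2 → -3; maximin = -3.
Column maxima: L → -1, R → 2; minimax = -1.
-3 ≠ -1, so there is no saddle point; optimal play is mixed.
Let Row play a1 with probability p. Expected payoff against L: (-1)p + (-3)(1−p) = 2p − 3; against R: (-7)p + 2(1−p) = −9p + 2.
Setting these equal: 2p − 3 = −9p + 2 ⇒ 11p = 5 ⇒ p = 5/11, and the value is (2)·(5/11) − 3 = -23/11.
For Column: with q = P(L), equating a1's and a2's payoffs gives 6q − 7 = −5q + 2 ⇒ q = 9/11.

-23/11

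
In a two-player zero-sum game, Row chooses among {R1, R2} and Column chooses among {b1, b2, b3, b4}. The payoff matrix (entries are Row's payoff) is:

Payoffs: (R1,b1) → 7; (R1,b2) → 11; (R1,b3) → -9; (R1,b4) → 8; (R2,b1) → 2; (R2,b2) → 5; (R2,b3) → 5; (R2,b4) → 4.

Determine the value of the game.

53/19

Row minima: R1 → -9, R2 → 2; maximin = 2.
Column maxima: b1 → 7, b2 → 11, b3 → 5, b4 → 8; minimax = 5.
2 ≠ 5, so there is no saddle point; optimal play is mixed.
b2 is strictly dominated by b1 (it gives Row strictly more in every row), so Column never plays it.
b4 is strictly dominated by b1 (it gives Row strictly more in every row), so Column never plays it.
On the remaining 2×2 (R1, R2 vs b1, b3):
Let Row play R1 with probability p. Expected payoff against b1: 7p + 2(1−p) = 5p + 2; against b3: (-9)p + 5(1−p) = −14p + 5.
Setting these equal: 5p + 2 = −14p + 5 ⇒ 19p = 3 ⇒ p = 3/19, and the value is (5)·(3/19) + 2 = 53/19.
For Column: with q = P(b1), equating R1's and R2's payoffs gives 16q − 9 = −3q + 5 ⇒ q = 14/19.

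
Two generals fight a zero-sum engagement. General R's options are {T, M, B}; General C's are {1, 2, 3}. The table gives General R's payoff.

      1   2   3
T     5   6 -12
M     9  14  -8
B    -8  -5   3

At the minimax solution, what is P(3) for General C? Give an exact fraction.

Row minima: T → -12, M → -8, B → -8; maximin = -8.
Column maxima: 1 → 9, 2 → 14, 3 → 3; minimax = 3.
-8 ≠ 3, so there is no saddle point; optimal play is mixed.
T is strictly dominated by M, so General R never plays it.
2 is strictly dominated by 1 (it gives General R strictly more in every row), so General C never plays it.
On the remaining 2×2 (M, B vs 1, 3):
Let General R play M with probability p. Expected payoff against 1: 9p + (-8)(1−p) = 17p − 8; against 3: (-8)p + 3(1−p) = −11p + 3.
Setting these equal: 17p − 8 = −11p + 3 ⇒ 28p = 11 ⇒ p = 11/28, and the value is (17)·(11/28) − 8 = -37/28.
For General C: with q = P(1), equating M's and B's payoffs gives 17q − 8 = −11q + 3 ⇒ q = 11/28.

17/28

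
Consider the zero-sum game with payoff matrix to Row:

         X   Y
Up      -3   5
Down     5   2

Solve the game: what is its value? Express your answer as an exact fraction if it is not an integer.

Row minima: Up → -3, Down → 2; maximin = 2.
Column maxima: X → 5, Y → 5; minimax = 5.
2 ≠ 5, so there is no saddle point; optimal play is mixed.
Let Row play Up with probability p. Expected payoff against X: (-3)p + 5(1−p) = −8p + 5; against Y: 5p + 2(1−p) = 3p + 2.
Setting these equal: −8p + 5 = 3p + 2 ⇒ −11p = -3 ⇒ p = 3/11, and the value is (-8)·(3/11) + 5 = 31/11.
For Column: with q = P(X), equating Up's and Down's payoffs gives −8q + 5 = 3q + 2 ⇒ q = 3/11.

31/11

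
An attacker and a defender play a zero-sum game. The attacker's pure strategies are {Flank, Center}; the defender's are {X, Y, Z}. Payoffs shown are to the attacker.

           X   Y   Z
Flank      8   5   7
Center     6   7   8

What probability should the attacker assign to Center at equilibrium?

3/4

Row minima: Flank → 5, Center → 6; maximin = 6.
Column maxima: X → 8, Y → 7, Z → 8; minimax = 7.
6 ≠ 7, so there is no saddle point; optimal play is mixed.
Z is strictly dominated by Y (it gives the attacker strictly more in every row), so the defender never plays it.
On the remaining 2×2 (Flank, Center vs X, Y):
Let the attacker play Flank with probability p. Expected payoff against X: 8p + 6(1−p) = 2p + 6; against Y: 5p + 7(1−p) = −2p + 7.
Setting these equal: 2p + 6 = −2p + 7 ⇒ 4p = 1 ⇒ p = 1/4, and the value is (2)·(1/4) + 6 = 13/2.
For the defender: with q = P(X), equating Flank's and Center's payoffs gives 3q + 5 = −q + 7 ⇒ q = 1/2.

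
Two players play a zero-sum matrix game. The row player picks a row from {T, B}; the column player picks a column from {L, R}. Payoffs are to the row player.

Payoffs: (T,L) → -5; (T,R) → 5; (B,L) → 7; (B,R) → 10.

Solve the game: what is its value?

Row minima: T → -5, B → 7; maximin = 7.
Column maxima: L → 7, R → 10; minimax = 7.
Since maximin = minimax = 7, there is a saddle point and the value is 7.

7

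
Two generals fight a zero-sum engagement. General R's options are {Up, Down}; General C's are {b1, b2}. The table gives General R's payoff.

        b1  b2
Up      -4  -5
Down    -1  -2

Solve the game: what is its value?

-2

Row minima: Up → -5, Down → -2; maximin = -2.
Column maxima: b1 → -1, b2 → -2; minimax = -2.
Since maximin = minimax = -2, there is a saddle point and the value is -2.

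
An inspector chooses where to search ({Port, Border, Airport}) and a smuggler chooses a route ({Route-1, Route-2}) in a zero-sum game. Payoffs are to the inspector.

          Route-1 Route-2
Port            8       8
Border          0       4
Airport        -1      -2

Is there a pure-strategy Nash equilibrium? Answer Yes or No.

Row minima: Port → 8, Border → 0, Airport → -2; maximin = 8.
Column maxima: Route-1 → 8, Route-2 → 8; minimax = 8.
maximin = minimax = 8, so a saddle point exists.

Yes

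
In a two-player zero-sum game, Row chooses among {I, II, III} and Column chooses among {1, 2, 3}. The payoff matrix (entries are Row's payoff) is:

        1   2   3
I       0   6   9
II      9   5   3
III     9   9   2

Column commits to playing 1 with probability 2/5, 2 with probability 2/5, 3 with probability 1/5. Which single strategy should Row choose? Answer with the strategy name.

III

Expected payoff of I: (2/5)·0 + (2/5)·6 + (1/5)·9 = 21/5.
Expected payoff of II: (2/5)·9 + (2/5)·5 + (1/5)·3 = 31/5.
Expected payoff of III: (2/5)·9 + (2/5)·9 + (1/5)·2 = 38/5.
The largest is 38/5, so Row's best response is III.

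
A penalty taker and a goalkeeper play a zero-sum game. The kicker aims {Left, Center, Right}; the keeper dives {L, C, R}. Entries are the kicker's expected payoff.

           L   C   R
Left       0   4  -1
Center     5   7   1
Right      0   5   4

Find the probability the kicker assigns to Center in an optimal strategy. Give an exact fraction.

Row minima: Left → -1, Center → 1, Right → 0; maximin = 1.
Column maxima: L → 5, C → 7, R → 4; minimax = 4.
1 ≠ 4, so there is no saddle point; optimal play is mixed.
Left is strictly dominated by Center, so the kicker never plays it.
C is strictly dominated by L (it gives the kicker strictly more in every row), so the keeper never plays it.
On the remaining 2×2 (Center, Right vs L, R):
Let the kicker play Center with probability p. Expected payoff against L: 5p + 0(1−p) = 5p; against R: 1p + 4(1−p) = −3p + 4.
Setting these equal: 5p = −3p + 4 ⇒ 8p = 4 ⇒ p = 1/2, and the value is (5)·(1/2) = 5/2.
For the keeper: with q = P(L), equating Center's and Right's payoffs gives 4q + 1 = −4q + 4 ⇒ q = 3/8.

1/2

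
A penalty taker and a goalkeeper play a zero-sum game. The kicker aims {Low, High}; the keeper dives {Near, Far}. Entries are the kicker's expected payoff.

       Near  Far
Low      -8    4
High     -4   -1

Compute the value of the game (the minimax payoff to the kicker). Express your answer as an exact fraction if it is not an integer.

-4

Row minima: Low → -8, High → -4; maximin = -4.
Column maxima: Near → -4, Far → 4; minimax = -4.
Since maximin = minimax = -4, there is a saddle point and the value is -4.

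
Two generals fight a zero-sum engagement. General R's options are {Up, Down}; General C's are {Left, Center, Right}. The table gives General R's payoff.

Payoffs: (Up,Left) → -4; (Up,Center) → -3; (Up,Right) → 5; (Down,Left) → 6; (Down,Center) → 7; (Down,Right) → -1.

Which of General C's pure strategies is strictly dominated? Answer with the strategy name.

Center

Left holds General R's payoff strictly below Center in every row: -4 < -3, 6 < 7.
So Center is strictly dominated for General C.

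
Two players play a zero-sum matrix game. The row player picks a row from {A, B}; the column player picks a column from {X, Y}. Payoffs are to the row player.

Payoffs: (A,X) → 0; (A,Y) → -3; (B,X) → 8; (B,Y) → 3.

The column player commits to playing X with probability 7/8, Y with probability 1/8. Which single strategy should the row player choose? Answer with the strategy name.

B

Expected payoff of A: (7/8)·0 + (1/8)·(-3) = -3/8.
Expected payoff of B: (7/8)·8 + (1/8)·3 = 59/8.
The largest is 59/8, so the row player's best response is B.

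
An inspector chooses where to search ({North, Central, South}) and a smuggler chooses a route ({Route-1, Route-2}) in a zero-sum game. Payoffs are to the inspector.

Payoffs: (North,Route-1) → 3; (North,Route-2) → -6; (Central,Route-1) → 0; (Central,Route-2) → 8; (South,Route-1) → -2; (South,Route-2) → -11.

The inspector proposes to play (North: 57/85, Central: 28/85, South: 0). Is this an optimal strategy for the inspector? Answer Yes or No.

No

Against Route-1 this mix gives (57/85)·3 + (28/85)·0 = 171/85.
Against Route-2 this mix gives (57/85)·(-6) + (28/85)·8 = -118/85.
The smuggler will play Route-2, holding the inspector to -118/85. Shifting weight toward the row that does better against Route-2 would raise this floor (the equalizing mix achieves 24/17 against both Route-2 and Route-1), so the proposed strategy is not optimal.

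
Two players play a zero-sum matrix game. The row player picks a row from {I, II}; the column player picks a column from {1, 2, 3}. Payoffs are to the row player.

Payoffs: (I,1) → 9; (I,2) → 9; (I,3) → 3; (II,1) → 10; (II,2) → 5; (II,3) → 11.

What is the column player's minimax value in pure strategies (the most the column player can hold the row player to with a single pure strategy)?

9

Column maxima: 1 → 10, 2 → 9, 3 → 11.
The smallest of these is 9.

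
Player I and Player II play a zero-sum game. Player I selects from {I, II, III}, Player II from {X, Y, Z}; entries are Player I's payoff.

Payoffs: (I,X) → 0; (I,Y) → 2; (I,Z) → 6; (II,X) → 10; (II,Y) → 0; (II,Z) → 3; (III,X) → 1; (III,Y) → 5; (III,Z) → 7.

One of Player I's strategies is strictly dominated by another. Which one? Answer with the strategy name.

III gives a strictly higher payoff than I against every column: 1 > 0, 5 > 2, 7 > 6.
So I is strictly dominated and Player I never plays it.

I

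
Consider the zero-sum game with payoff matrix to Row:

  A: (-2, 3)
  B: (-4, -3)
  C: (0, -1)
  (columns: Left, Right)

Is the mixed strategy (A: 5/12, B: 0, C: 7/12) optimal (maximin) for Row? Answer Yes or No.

Against Left this mix gives (5/12)·(-2) + (7/12)·0 = -5/6.
Against Right this mix gives (5/12)·3 + (7/12)·(-1) = 2/3.
Column will play Left, holding Row to -5/6. Shifting weight toward the row that does better against Left would raise this floor (the equalizing mix achieves -1/3 against both Left and Right), so the proposed strategy is not optimal.

No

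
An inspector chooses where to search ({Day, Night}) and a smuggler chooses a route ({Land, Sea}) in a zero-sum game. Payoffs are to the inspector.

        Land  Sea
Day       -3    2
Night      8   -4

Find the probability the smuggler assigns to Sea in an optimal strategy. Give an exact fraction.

Row minima: Day → -3, Night → -4; maximin = -3.
Column maxima: Land → 8, Sea → 2; minimax = 2.
-3 ≠ 2, so there is no saddle point; optimal play is mixed.
Let the inspector play Day with probability p. Expected payoff against Land: (-3)p + 8(1−p) = −11p + 8; against Sea: 2p + (-4)(1−p) = 6p − 4.
Setting these equal: −11p + 8 = 6p − 4 ⇒ −17p = -12 ⇒ p = 12/17, and the value is (-11)·(12/17) + 8 = 4/17.
For the smuggler: with q = P(Land), equating Day's and Night's payoffs gives −5q + 2 = 12q − 4 ⇒ q = 6/17.

11/17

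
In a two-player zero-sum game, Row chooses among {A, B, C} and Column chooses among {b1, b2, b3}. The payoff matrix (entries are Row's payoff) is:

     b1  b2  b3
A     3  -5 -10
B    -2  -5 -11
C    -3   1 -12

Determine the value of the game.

Row minima: A → -10, B → -11, C → -12; maximin = -10.
Column maxima: b1 → 3, b2 → 1, b3 → -10; minimax = -10.
Since maximin = minimax = -10, there is a saddle point and the value is -10.

-10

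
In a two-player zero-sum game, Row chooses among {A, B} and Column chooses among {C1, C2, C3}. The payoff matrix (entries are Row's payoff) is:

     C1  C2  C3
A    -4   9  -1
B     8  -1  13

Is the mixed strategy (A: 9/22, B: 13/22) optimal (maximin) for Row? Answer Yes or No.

Against C1 this mix gives (9/22)·(-4) + (13/22)·8 = 34/11.
Against C2 this mix gives (9/22)·9 + (13/22)·(-1) = 34/11.
Against C3 this mix gives (9/22)·(-1) + (13/22)·13 = 80/11.
All of Column's active replies (C1, C2) yield 34/11, and no column does worse for Row. The mix makes Column indifferent and guarantees 34/11, so it is optimal.

Yes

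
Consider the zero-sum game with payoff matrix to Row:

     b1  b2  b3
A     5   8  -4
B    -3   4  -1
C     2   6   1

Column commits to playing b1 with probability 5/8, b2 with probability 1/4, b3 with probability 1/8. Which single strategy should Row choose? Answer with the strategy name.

A

Expected payoff of A: (5/8)·5 + (1/4)·8 + (1/8)·(-4) = 37/8.
Expected payoff of B: (5/8)·(-3) + (1/4)·4 + (1/8)·(-1) = -1.
Expected payoff of C: (5/8)·2 + (1/4)·6 + (1/8)·1 = 23/8.
The largest is 37/8, so Row's best response is A.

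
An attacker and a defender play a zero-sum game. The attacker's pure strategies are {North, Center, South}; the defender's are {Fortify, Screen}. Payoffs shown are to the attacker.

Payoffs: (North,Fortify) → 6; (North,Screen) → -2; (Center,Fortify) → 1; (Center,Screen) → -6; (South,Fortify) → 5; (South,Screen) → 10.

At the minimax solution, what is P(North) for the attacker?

5/13

Row minima: North → -2, Center → -6, South → 5; maximin = 5.
Column maxima: Fortify → 6, Screen → 10; minimax = 6.
5 ≠ 6, so there is no saddle point; optimal play is mixed.
Center is strictly dominated by North, so the attacker never plays it.
On the remaining 2×2 (North, South vs Fortify, Screen):
Let the attacker play North with probability p. Expected payoff against Fortify: 6p + 5(1−p) = p + 5; against Screen: (-2)p + 10(1−p) = −12p + 10.
Setting these equal: p + 5 = −12p + 10 ⇒ 13p = 5 ⇒ p = 5/13, and the value is (1)·(5/13) + 5 = 70/13.
For the defender: with q = P(Fortify), equating North's and South's payoffs gives 8q − 2 = −5q + 10 ⇒ q = 12/13.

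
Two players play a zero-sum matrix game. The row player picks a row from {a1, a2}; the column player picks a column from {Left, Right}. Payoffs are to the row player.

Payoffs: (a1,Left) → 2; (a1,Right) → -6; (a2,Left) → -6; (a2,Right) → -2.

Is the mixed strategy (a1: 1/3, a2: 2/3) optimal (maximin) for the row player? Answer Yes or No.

Against Left this mix gives (1/3)·2 + (2/3)·(-6) = -10/3.
Against Right this mix gives (1/3)·(-6) + (2/3)·(-2) = -10/3.
All of the column player's active replies (Left, Right) yield -10/3, and no column does worse for the row player. The mix makes the column player indifferent and guarantees -10/3, so it is optimal.

Yes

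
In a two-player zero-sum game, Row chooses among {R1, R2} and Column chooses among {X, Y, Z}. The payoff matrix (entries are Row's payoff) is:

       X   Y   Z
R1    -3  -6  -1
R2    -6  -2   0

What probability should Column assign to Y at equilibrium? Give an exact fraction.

Row minima: R1 → -6, R2 → -6; maximin = -6.
Column maxima: X → -3, Y → -2, Z → 0; minimax = -3.
-6 ≠ -3, so there is no saddle point; optimal play is mixed.
Z is strictly dominated by X (it gives Row strictly more in every row), so Column never plays it.
On the remaining 2×2 (R1, R2 vs X, Y):
Let Row play R1 with probability p. Expected payoff against X: (-3)p + (-6)(1−p) = 3p − 6; against Y: (-6)p + (-2)(1−p) = −4p − 2.
Setting these equal: 3p − 6 = −4p − 2 ⇒ 7p = 4 ⇒ p = 4/7, and the value is (3)·(4/7) − 6 = -30/7.
For Column: with q = P(X), equating R1's and R2's payoffs gives 3q − 6 = −4q − 2 ⇒ q = 4/7.

3/7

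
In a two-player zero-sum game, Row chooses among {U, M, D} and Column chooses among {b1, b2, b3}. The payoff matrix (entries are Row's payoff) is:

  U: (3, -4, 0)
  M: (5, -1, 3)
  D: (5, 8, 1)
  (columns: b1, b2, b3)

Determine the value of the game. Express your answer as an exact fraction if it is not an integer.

Row minima: U → -4, M → -1, D → 1; maximin = 1.
Column maxima: b1 → 5, b2 → 8, b3 → 3; minimax = 3.
1 ≠ 3, so there is no saddle point; optimal play is mixed.
U is strictly dominated by M, so Row never plays it.
b1 is strictly dominated by b3 (it gives Row strictly more in every row), so Column never plays it.
On the remaining 2×2 (M, D vs b2, b3):
Let Row play M with probability p. Expected payoff against b2: (-1)p + 8(1−p) = −9p + 8; against b3: 3p + 1(1−p) = 2p + 1.
Setting these equal: −9p + 8 = 2p + 1 ⇒ −11p = -7 ⇒ p = 7/11, and the value is (-9)·(7/11) + 8 = 25/11.
For Column: with q = P(b2), equating M's and D's payoffs gives −4q + 3 = 7q + 1 ⇒ q = 2/11.

25/11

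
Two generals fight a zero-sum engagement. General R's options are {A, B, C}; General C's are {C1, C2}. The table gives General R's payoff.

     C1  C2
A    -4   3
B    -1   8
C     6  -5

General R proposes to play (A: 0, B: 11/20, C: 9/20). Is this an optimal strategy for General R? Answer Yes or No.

Against C1 this mix gives (11/20)·(-1) + (9/20)·6 = 43/20.
Against C2 this mix gives (11/20)·8 + (9/20)·(-5) = 43/20.
All of General C's active replies (C1, C2) yield 43/20, and no column does worse for General R. The mix makes General C indifferent and guarantees 43/20, so it is optimal.

Yes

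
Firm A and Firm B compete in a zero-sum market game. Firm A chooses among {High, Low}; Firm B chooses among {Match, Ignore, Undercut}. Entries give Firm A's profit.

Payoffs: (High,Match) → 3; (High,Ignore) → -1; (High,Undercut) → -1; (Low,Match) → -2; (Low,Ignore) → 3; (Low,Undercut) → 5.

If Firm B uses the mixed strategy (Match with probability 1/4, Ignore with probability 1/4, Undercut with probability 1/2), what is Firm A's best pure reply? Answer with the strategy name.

Expected payoff of High: (1/4)·3 + (1/4)·(-1) + (1/2)·(-1) = 0.
Expected payoff of Low: (1/4)·(-2) + (1/4)·3 + (1/2)·5 = 11/4.
The largest is 11/4, so Firm A's best response is Low.

Low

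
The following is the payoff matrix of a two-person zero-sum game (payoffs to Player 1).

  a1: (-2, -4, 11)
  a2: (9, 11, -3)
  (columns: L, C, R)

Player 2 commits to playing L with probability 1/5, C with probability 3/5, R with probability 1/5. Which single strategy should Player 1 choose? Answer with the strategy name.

a2

Expected payoff of a1: (1/5)·(-2) + (3/5)·(-4) + (1/5)·11 = -3/5.
Expected payoff of a2: (1/5)·9 + (3/5)·11 + (1/5)·(-3) = 39/5.
The largest is 39/5, so Player 1's best response is a2.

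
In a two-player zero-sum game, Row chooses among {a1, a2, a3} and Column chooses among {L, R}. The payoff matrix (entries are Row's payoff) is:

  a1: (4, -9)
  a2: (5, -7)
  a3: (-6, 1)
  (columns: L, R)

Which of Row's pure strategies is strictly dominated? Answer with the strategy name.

a2 gives a strictly higher payoff than a1 against every column: 5 > 4, -7 > -9.
So a1 is strictly dominated and Row never plays it.

a1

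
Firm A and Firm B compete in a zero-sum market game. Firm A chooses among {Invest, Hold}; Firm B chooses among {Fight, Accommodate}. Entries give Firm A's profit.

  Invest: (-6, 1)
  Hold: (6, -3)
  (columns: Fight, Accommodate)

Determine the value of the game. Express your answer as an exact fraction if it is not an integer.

-3/4

Row minima: Invest → -6, Hold → -3; maximin = -3.
Column maxima: Fight → 6, Accommodate → 1; minimax = 1.
-3 ≠ 1, so there is no saddle point; optimal play is mixed.
Let Firm A play Invest with probability p. Expected payoff against Fight: (-6)p + 6(1−p) = −12p + 6; against Accommodate: 1p + (-3)(1−p) = 4p − 3.
Setting these equal: −12p + 6 = 4p − 3 ⇒ −16p = -9 ⇒ p = 9/16, and the value is (-12)·(9/16) + 6 = -3/4.
For Firm B: with q = P(Fight), equating Invest's and Hold's payoffs gives −7q + 1 = 9q − 3 ⇒ q = 1/4.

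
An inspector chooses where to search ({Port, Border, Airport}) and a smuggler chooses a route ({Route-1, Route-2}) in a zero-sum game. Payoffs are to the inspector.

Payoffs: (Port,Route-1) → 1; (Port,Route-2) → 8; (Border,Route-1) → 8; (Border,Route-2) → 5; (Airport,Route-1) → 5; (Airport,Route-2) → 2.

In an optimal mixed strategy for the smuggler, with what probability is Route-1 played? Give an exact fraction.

Row minima: Port → 1, Border → 5, Airport → 2; maximin = 5.
Column maxima: Route-1 → 8, Route-2 → 8; minimax = 8.
5 ≠ 8, so there is no saddle point; optimal play is mixed.
Airport is strictly dominated by Border, so the inspector never plays it.
On the remaining 2×2 (Port, Border vs Route-1, Route-2):
Let the inspector play Port with probability p. Expected payoff against Route-1: 1p + 8(1−p) = −7p + 8; against Route-2: 8p + 5(1−p) = 3p + 5.
Setting these equal: −7p + 8 = 3p + 5 ⇒ −10p = -3 ⇒ p = 3/10, and the value is (-7)·(3/10) + 8 = 59/10.
For the smuggler: with q = P(Route-1), equating Port's and Border's payoffs gives −7q + 8 = 3q + 5 ⇒ q = 3/10.

3/10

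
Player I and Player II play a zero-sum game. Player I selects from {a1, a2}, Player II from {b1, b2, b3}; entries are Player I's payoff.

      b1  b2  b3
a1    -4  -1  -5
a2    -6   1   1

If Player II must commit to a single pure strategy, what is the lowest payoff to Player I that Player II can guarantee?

-4

Column maxima: b1 → -4, b2 → 1, b3 → 1.
The smallest of these is -4.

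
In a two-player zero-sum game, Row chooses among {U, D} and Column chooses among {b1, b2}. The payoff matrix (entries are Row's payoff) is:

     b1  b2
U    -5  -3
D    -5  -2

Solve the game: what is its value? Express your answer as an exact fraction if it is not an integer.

Row minima: U → -5, D → -5; maximin = -5.
Column maxima: b1 → -5, b2 → -2; minimax = -5.
Since maximin = minimax = -5, there is a saddle point and the value is -5.

-5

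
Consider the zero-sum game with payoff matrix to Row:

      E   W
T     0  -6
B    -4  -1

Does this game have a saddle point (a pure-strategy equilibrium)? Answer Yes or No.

Row minima: T → -6, B → -4; maximin = -4.
Column maxima: E → 0, W → -1; minimax = -1.
-4 ≠ -1, so no pure-strategy equilibrium exists.

No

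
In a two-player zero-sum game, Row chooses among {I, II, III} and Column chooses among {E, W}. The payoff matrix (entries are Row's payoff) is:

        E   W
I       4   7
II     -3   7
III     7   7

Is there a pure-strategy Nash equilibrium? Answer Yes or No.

Yes

Row minima: I → 4, II → -3, III → 7; maximin = 7.
Column maxima: E → 7, W → 7; minimax = 7.
maximin = minimax = 7, so a saddle point exists.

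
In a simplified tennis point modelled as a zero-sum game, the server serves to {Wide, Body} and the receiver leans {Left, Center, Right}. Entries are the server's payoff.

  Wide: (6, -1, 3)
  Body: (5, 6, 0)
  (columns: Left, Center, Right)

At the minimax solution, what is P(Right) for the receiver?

7/10

Row minima: Wide → -1, Body → 0; maximin = 0.
Column maxima: Left → 6, Center → 6, Right → 3; minimax = 3.
0 ≠ 3, so there is no saddle point; optimal play is mixed.
Left is strictly dominated by Right (it gives the server strictly more in every row), so the receiver never plays it.
On the remaining 2×2 (Wide, Body vs Center, Right):
Let the server play Wide with probability p. Expected payoff against Center: (-1)p + 6(1−p) = −7p + 6; against Right: 3p + 0(1−p) = 3p.
Setting these equal: −7p + 6 = 3p ⇒ −10p = -6 ⇒ p = 3/5, and the value is (-7)·(3/5) + 6 = 9/5.
For the receiver: with q = P(Center), equating Wide's and Body's payoffs gives −4q + 3 = 6q ⇒ q = 3/10.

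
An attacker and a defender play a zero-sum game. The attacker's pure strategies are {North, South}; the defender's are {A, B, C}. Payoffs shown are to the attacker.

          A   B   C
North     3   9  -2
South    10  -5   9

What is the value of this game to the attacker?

71/25

Row minima: North → -2, South → -5; maximin = -2.
Column maxima: A → 10, B → 9, C → 9; minimax = 9.
-2 ≠ 9, so there is no saddle point; optimal play is mixed.
A is strictly dominated by C (it gives the attacker strictly more in every row), so the defender never plays it.
On the remaining 2×2 (North, South vs B, C):
Let the attacker play North with probability p. Expected payoff against B: 9p + (-5)(1−p) = 14p − 5; against C: (-2)p + 9(1−p) = −11p + 9.
Setting these equal: 14p − 5 = −11p + 9 ⇒ 25p = 14 ⇒ p = 14/25, and the value is (14)·(14/25) − 5 = 71/25.
For the defender: with q = P(B), equating North's and South's payoffs gives 11q − 2 = −14q + 9 ⇒ q = 11/25.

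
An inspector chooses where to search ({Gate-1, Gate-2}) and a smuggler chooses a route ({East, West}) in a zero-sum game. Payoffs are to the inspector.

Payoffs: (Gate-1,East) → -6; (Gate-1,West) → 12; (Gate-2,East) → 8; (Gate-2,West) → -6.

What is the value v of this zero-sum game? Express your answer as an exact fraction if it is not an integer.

15/8

Row minima: Gate-1 → -6, Gate-2 → -6; maximin = -6.
Column maxima: East → 8, West → 12; minimax = 8.
-6 ≠ 8, so there is no saddle point; optimal play is mixed.
Let the inspector play Gate-1 with probability p. Expected payoff against East: (-6)p + 8(1−p) = −14p + 8; against West: 12p + (-6)(1−p) = 18p − 6.
Setting these equal: −14p + 8 = 18p − 6 ⇒ −32p = -14 ⇒ p = 7/16, and the value is (-14)·(7/16) + 8 = 15/8.
For the smuggler: with q = P(East), equating Gate-1's and Gate-2's payoffs gives −18q + 12 = 14q − 6 ⇒ q = 9/16.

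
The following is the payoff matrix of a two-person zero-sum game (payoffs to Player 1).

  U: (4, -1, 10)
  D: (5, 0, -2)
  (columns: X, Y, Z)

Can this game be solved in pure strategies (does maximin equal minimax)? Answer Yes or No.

No

Row minima: U → -1, D → -2; maximin = -1.
Column maxima: X → 5, Y → 0, Z → 10; minimax = 0.
-1 ≠ 0, so no pure-strategy equilibrium exists.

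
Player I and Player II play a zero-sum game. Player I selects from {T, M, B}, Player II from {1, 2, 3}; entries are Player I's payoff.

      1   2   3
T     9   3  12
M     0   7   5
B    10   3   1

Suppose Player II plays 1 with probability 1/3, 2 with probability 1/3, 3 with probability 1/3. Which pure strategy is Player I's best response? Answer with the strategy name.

Expected payoff of T: (1/3)·9 + (1/3)·3 + (1/3)·12 = 8.
Expected payoff of M: (1/3)·0 + (1/3)·7 + (1/3)·5 = 4.
Expected payoff of B: (1/3)·10 + (1/3)·3 + (1/3)·1 = 14/3.
The largest is 8, so Player I's best response is T.

T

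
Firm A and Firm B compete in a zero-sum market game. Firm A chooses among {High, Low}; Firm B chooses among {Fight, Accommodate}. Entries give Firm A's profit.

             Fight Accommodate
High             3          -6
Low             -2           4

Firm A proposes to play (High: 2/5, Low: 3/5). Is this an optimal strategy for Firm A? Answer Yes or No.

Yes

Against Fight this mix gives (2/5)·3 + (3/5)·(-2) = 0.
Against Accommodate this mix gives (2/5)·(-6) + (3/5)·4 = 0.
All of Firm B's active replies (Fight, Accommodate) yield 0, and no column does worse for Firm A. The mix makes Firm B indifferent and guarantees 0, so it is optimal.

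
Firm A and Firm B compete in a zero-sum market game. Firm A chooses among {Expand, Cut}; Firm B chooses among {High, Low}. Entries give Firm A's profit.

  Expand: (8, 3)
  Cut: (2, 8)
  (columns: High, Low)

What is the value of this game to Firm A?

58/11

Row minima: Expand → 3, Cut → 2; maximin = 3.
Column maxima: High → 8, Low → 8; minimax = 8.
3 ≠ 8, so there is no saddle point; optimal play is mixed.
Let Firm A play Expand with probability p. Expected payoff against High: 8p + 2(1−p) = 6p + 2; against Low: 3p + 8(1−p) = −5p + 8.
Setting these equal: 6p + 2 = −5p + 8 ⇒ 11p = 6 ⇒ p = 6/11, and the value is (6)·(6/11) + 2 = 58/11.
For Firm B: with q = P(High), equating Expand's and Cut's payoffs gives 5q + 3 = −6q + 8 ⇒ q = 5/11.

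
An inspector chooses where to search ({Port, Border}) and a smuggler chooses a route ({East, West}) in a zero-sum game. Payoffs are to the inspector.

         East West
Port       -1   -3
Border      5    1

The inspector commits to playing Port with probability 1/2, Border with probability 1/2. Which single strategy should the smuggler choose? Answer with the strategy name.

West

If the smuggler plays East, the inspector's expected payoff is (1/2)·(-1) + (1/2)·5 = 2.
If the smuggler plays West, the inspector's expected payoff is (1/2)·(-3) + (1/2)·1 = -1.
The smuggler minimizes the inspector's payoff; the smallest is -1, so the best response is West.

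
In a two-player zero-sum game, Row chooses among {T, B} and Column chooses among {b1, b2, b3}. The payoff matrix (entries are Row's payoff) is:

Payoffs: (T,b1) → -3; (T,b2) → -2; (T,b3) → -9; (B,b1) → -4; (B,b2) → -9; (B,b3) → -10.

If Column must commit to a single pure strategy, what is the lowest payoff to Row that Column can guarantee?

Column maxima: b1 → -3, b2 → -2, b3 → -9.
The smallest of these is -9.

-9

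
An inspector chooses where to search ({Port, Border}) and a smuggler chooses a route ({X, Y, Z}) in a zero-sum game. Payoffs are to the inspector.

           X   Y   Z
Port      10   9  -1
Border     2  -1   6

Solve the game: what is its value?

53/17

Row minima: Port → -1, Border → -1; maximin = -1.
Column maxima: X → 10, Y → 9, Z → 6; minimax = 6.
-1 ≠ 6, so there is no saddle point; optimal play is mixed.
X is strictly dominated by Y (it gives the inspector strictly more in every row), so the smuggler never plays it.
On the remaining 2×2 (Port, Border vs Y, Z):
Let the inspector play Port with probability p. Expected payoff against Y: 9p + (-1)(1−p) = 10p − 1; against Z: (-1)p + 6(1−p) = −7p + 6.
Setting these equal: 10p − 1 = −7p + 6 ⇒ 17p = 7 ⇒ p = 7/17, and the value is (10)·(7/17) − 1 = 53/17.
For the smuggler: with q = P(Y), equating Port's and Border's payoffs gives 10q − 1 = −7q + 6 ⇒ q = 7/17.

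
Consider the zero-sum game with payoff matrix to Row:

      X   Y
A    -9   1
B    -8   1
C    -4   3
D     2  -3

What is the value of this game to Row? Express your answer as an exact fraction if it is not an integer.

Row minima: A → -9, B → -8, C → -4, D → -3; maximin = -3.
Column maxima: X → 2, Y → 3; minimax = 2.
-3 ≠ 2, so there is no saddle point; optimal play is mixed.
A is strictly dominated by C, so Row never plays it.
B is strictly dominated by C, so Row never plays it.
On the remaining 2×2 (C, D vs X, Y):
Let Row play C with probability p. Expected payoff against X: (-4)p + 2(1−p) = −6p + 2; against Y: 3p + (-3)(1−p) = 6p − 3.
Setting these equal: −6p + 2 = 6p − 3 ⇒ −12p = -5 ⇒ p = 5/12, and the value is (-6)·(5/12) + 2 = -1/2.
For Column: with q = P(X), equating C's and D's payoffs gives −7q + 3 = 5q − 3 ⇒ q = 1/2.

-1/2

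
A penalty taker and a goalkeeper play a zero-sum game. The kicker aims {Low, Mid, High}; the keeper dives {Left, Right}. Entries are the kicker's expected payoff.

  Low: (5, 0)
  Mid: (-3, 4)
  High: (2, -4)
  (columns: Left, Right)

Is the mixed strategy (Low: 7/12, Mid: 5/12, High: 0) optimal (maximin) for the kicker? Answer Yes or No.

Yes

Against Left this mix gives (7/12)·5 + (5/12)·(-3) = 5/3.
Against Right this mix gives (7/12)·0 + (5/12)·4 = 5/3.
All of the keeper's active replies (Left, Right) yield 5/3, and no column does worse for the kicker. The mix makes the keeper indifferent and guarantees 5/3, so it is optimal.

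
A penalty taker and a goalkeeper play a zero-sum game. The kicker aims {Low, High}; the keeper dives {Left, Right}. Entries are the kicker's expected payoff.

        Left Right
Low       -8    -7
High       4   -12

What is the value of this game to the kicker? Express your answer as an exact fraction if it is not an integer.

-124/17

Row minima: Low → -8, High → -12; maximin = -8.
Column maxima: Left → 4, Right → -7; minimax = -7.
-8 ≠ -7, so there is no saddle point; optimal play is mixed.
Let the kicker play Low with probability p. Expected payoff against Left: (-8)p + 4(1−p) = −12p + 4; against Right: (-7)p + (-12)(1−p) = 5p − 12.
Setting these equal: −12p + 4 = 5p − 12 ⇒ −17p = -16 ⇒ p = 16/17, and the value is (-12)·(16/17) + 4 = -124/17.
For the keeper: with q = P(Left), equating Low's and High's payoffs gives −q − 7 = 16q − 12 ⇒ q = 5/17.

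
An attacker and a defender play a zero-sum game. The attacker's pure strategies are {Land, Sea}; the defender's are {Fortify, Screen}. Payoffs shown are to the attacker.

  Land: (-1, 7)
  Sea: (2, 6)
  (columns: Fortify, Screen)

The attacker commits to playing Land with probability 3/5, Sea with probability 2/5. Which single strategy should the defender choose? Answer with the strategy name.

Fortify

If the defender plays Fortify, the attacker's expected payoff is (3/5)·(-1) + (2/5)·2 = 1/5.
If the defender plays Screen, the attacker's expected payoff is (3/5)·7 + (2/5)·6 = 33/5.
The defender minimizes the attacker's payoff; the smallest is 1/5, so the best response is Fortify.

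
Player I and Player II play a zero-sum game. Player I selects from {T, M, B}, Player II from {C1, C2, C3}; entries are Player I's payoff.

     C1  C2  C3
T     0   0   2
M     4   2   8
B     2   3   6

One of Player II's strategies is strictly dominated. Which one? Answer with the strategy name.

C3

C1 holds Player I's payoff strictly below C3 in every row: 0 < 2, 4 < 8, 2 < 6.
So C3 is strictly dominated for Player II.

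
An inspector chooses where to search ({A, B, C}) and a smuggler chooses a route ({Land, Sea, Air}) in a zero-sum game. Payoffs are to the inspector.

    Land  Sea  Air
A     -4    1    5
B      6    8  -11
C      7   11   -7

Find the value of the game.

Row minima: A → -4, B → -11, C → -7; maximin = -4.
Column maxima: Land → 7, Sea → 11, Air → 5; minimax = 5.
-4 ≠ 5, so there is no saddle point; optimal play is mixed.
B is strictly dominated by C, so the inspector never plays it.
Sea is strictly dominated by Land (it gives the inspector strictly more in every row), so the smuggler never plays it.
On the remaining 2×2 (A, C vs Land, Air):
Let the inspector play A with probability p. Expected payoff against Land: (-4)p + 7(1−p) = −11p + 7; against Air: 5p + (-7)(1−p) = 12p − 7.
Setting these equal: −11p + 7 = 12p − 7 ⇒ −23p = -14 ⇒ p = 14/23, and the value is (-11)·(14/23) + 7 = 7/23.
For the smuggler: with q = P(Land), equating A's and C's payoffs gives −9q + 5 = 14q − 7 ⇒ q = 12/23.

7/23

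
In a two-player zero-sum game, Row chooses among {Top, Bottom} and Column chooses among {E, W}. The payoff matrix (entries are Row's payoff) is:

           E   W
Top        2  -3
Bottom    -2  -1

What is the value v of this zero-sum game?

Row minima: Top → -3, Bottom → -2; maximin = -2.
Column maxima: E → 2, W → -1; minimax = -1.
-2 ≠ -1, so there is no saddle point; optimal play is mixed.
Let Row play Top with probability p. Expected payoff against E: 2p + (-2)(1−p) = 4p − 2; against W: (-3)p + (-1)(1−p) = −2p − 1.
Setting these equal: 4p − 2 = −2p − 1 ⇒ 6p = 1 ⇒ p = 1/6, and the value is (4)·(1/6) − 2 = -4/3.
For Column: with q = P(E), equating Top's and Bottom's payoffs gives 5q − 3 = −q − 1 ⇒ q = 1/3.

-4/3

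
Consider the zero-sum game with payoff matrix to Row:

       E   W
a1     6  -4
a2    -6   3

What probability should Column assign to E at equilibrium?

7/19

Row minima: a1 → -4, a2 → -6; maximin = -4.
Column maxima: E → 6, W → 3; minimax = 3.
-4 ≠ 3, so there is no saddle point; optimal play is mixed.
Let Row play a1 with probability p. Expected payoff against E: 6p + (-6)(1−p) = 12p − 6; against W: (-4)p + 3(1−p) = −7p + 3.
Setting these equal: 12p − 6 = −7p + 3 ⇒ 19p = 9 ⇒ p = 9/19, and the value is (12)·(9/19) − 6 = -6/19.
For Column: with q = P(E), equating a1's and a2's payoffs gives 10q − 4 = −9q + 3 ⇒ q = 7/19.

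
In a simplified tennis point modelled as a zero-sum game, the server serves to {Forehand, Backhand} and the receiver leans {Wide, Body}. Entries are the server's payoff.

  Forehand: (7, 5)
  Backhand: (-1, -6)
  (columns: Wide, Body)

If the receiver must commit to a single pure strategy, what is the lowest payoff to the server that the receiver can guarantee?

5

Column maxima: Wide → 7, Body → 5.
The smallest of these is 5.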